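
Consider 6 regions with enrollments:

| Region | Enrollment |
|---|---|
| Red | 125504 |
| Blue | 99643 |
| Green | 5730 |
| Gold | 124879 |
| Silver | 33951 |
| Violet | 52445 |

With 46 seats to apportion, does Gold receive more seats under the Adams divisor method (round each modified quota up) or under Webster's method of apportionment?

Adams: Red 13, Blue 10, Green 1, Gold 12, Silver 4, Violet 6.
Webster: Red 13, Blue 10, Green 1, Gold 13, Silver 4, Violet 5.
Gold gets 12 under Adams and 13 under Webster.

Webster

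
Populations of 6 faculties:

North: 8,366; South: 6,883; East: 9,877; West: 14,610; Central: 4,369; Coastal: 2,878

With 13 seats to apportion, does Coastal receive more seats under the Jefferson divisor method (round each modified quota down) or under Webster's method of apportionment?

Jefferson: North 2, South 2, East 3, West 5, Central 1, Coastal 0.
Webster: North 2, South 2, East 3, West 4, Central 1, Coastal 1.
Coastal gets 0 under Jefferson and 1 under Webster.

Webster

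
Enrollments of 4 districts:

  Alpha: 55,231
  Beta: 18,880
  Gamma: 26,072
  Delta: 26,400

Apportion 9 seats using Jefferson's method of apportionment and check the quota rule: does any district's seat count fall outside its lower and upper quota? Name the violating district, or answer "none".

Standard quotas: Alpha 3.927, Beta 1.342, Gamma 1.854, Delta 1.877.
Jefferson allocation: Alpha 4, Beta 1, Gamma 2, Delta 2.
Every allocation lies between the lower and upper quota.

none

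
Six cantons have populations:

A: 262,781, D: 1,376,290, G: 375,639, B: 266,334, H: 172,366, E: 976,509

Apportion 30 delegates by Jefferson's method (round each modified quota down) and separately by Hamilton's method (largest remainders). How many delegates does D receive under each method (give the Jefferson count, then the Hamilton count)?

Jefferson: A 2, D 13, G 3, B 2, H 1, E 9.
Hamilton: A 2, D 12, G 3, B 2, H 2, E 9.
D gets 13 under Jefferson and 12 under Hamilton.

13 and 12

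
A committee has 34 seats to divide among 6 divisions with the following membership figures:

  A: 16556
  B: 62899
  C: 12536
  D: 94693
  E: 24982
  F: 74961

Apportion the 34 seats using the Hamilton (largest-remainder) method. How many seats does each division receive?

Total 286627; standard divisor 286627/34 ≈ 8430.206.
Standard quotas: A 1.9639, B 7.4611, C 1.4870, D 11.2326, E 2.9634, F 8.8920.
Lower quotas: A 1, B 7, C 1, D 11, E 2, F 8 (sum 30, leaving 4 seats).
Remainders in descending order: A 0.9639, E 0.9634, F 0.8920, C 0.4870, B 0.4611, D 0.2326.
The surplus seats go to A, E, F, C.

A 2; B 7; C 2; D 11; E 3; F 9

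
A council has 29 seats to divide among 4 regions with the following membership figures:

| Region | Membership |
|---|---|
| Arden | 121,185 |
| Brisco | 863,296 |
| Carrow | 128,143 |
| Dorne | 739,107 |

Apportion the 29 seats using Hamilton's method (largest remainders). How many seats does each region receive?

Total 1851731; standard divisor 1851731/29 ≈ 63852.793.
Standard quotas: Arden 1.8979, Brisco 13.5201, Carrow 2.0069, Dorne 11.5752.
Lower quotas: Arden 1, Brisco 13, Carrow 2, Dorne 11 (sum 27, leaving 2 seats).
Remainders in descending order: Arden 0.8979, Dorne 0.5752, Brisco 0.5201, Carrow 0.0069.
Largest remainders: Arden, Dorne receive the extra seats.

Arden 2, Brisco 13, Carrow 2, Dorne 12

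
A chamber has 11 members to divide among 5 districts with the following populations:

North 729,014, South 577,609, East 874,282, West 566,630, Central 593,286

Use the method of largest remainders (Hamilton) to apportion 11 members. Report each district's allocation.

Total 3340821; standard divisor 3340821/11 = 303711.
Standard quotas: North 2.4004, South 1.9018, East 2.8787, West 1.8657, Central 1.9535.
Lower quotas: North 2, South 1, East 2, West 1, Central 1 (sum 7, leaving 4 seats).
Remainders in descending order: Central 0.9535, South 0.9018, East 0.8787, West 0.8657, North 0.4004.
The surplus seats go to Central, South, East, West.

North 2, South 2, East 3, West 2, Central 2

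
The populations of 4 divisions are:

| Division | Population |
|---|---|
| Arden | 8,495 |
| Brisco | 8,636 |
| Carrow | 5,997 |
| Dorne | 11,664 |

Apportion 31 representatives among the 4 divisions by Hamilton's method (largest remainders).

Arden=8; Brisco=8; Carrow=5; Dorne=10

The standard divisor is 34792/31 ≈ 1122.323.
Standard quotas: Arden 7.5691, Brisco 7.6948, Carrow 5.3434, Dorne 10.3927.
Lower quotas: Arden 7, Brisco 7, Carrow 5, Dorne 10 (sum 29, leaving 2 seats).
Remainders in descending order: Brisco 0.6948, Arden 0.5691, Dorne 0.3927, Carrow 0.3434.
The surplus seats go to Brisco, Arden.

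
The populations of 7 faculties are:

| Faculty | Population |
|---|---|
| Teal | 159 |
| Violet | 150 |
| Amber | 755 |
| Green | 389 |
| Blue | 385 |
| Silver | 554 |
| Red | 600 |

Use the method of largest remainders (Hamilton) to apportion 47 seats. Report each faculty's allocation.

Total 2992; standard divisor 2992/47 ≈ 63.66.
Standard quotas: Teal 2.498, Violet 2.356, Amber 11.860, Green 6.111, Blue 6.048, Silver 8.703, Red 9.425.
Lower quotas: Teal 2, Violet 2, Amber 11, Green 6, Blue 6, Silver 8, Red 9 (sum 44, leaving 3 seats).
Remainders in descending order: Amber 0.860, Silver 0.703, Teal 0.498, Red 0.425, Violet 0.356, Green 0.111, Blue 0.048.
Largest remainders: Amber, Silver, Teal receive the extra seats.

Teal 3, Violet 2, Amber 12, Green 6, Blue 6, Silver 9, Red 9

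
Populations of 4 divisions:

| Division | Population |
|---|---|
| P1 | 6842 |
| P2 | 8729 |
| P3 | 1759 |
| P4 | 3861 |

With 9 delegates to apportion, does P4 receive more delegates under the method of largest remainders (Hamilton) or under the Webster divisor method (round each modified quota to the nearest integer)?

Hamilton: P1 3, P2 4, P3 1, P4 1.
Webster: P1 3, P2 3, P3 1, P4 2.
P4 gets 1 under Hamilton and 2 under Webster.

Webster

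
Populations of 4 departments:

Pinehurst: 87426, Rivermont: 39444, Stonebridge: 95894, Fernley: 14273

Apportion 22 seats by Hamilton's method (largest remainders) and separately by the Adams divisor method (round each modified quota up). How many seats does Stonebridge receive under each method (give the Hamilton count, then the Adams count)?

9 and 8

Hamilton: Pinehurst 8, Rivermont 4, Stonebridge 9, Fernley 1.
Adams: Pinehurst 8, Rivermont 4, Stonebridge 8, Fernley 2.
Stonebridge gets 9 under Hamilton and 8 under Adams.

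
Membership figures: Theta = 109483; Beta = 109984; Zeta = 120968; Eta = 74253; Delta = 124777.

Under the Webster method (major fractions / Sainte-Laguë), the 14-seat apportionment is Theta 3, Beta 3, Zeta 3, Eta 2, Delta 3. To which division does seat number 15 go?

Priority for the next seat is population ÷ (current seats + 0.5).
Priorities: Theta 31280.857, Beta 31424.000, Zeta 34562.286, Eta 29701.200, Delta 35650.571.
Highest priority: Delta.

Delta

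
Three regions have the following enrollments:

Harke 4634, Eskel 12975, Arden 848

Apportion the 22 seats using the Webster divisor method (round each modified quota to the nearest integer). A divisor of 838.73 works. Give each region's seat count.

With modified divisor 838.73: modified quotas Harke 5.525, Eskel 15.470, Arden 1.011.
Rounding to the nearest integer: Harke 6, Eskel 15, Arden 1 (total 22).

Harke 6, Eskel 15, Arden 1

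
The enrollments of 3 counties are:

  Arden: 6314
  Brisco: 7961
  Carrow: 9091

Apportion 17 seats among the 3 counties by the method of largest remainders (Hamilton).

Total 23366; standard divisor 23366/17 ≈ 1374.471.
Standard quotas: Arden 4.5938, Brisco 5.7920, Carrow 6.6142.
Lower quotas: Arden 4, Brisco 5, Carrow 6 (sum 15, leaving 2 seats).
Remainders in descending order: Brisco 0.7920, Carrow 0.6142, Arden 0.5938.
Largest remainders: Brisco, Carrow receive the extra seats.

Arden 4, Brisco 6, Carrow 7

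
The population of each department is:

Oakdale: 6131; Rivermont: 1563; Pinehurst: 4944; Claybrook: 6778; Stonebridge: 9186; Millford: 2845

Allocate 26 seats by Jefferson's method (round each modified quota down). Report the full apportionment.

Oakdale=5, Rivermont=1, Pinehurst=4, Claybrook=6, Stonebridge=8, Millford=2

Standard divisor 31447/26 ≈ 1209.5; standard quotas: Oakdale 5.069, Rivermont 1.292, Pinehurst 4.088, Claybrook 5.604, Stonebridge 7.595, Millford 2.352.
Rounding down gives 5, 1, 4, 5, 7, 2 = 24 seats, so the divisor must be adjusted.
With modified divisor 1100: modified quotas Oakdale 5.574, Rivermont 1.421, Pinehurst 4.495, Claybrook 6.162, Stonebridge 8.351, Millford 2.586.
Rounding down: Oakdale 5, Rivermont 1, Pinehurst 4, Claybrook 6, Stonebridge 8, Millford 2 (total 26).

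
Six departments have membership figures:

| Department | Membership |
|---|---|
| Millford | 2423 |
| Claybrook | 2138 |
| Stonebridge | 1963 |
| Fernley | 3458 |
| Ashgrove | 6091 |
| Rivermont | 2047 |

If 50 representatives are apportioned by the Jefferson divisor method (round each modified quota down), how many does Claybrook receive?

Standard divisor 18120/50 ≈ 362.4; standard quotas: Millford 6.686, Claybrook 5.900, Stonebridge 5.417, Fernley 9.542, Ashgrove 16.807, Rivermont 5.648.
Rounding down gives 6, 5, 5, 9, 16, 5 = 46 seats, so the divisor must be adjusted.
With modified divisor 343: modified quotas Millford 7.064, Claybrook 6.233, Stonebridge 5.723, Fernley 10.082, Ashgrove 17.758, Rivermont 5.968.
Rounding down: Millford 7, Claybrook 6, Stonebridge 5, Fernley 10, Ashgrove 17, Rivermont 5 (total 50).
Claybrook receives 6.

6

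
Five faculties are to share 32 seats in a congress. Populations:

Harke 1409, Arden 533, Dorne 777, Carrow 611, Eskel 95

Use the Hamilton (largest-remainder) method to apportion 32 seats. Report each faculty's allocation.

Standard divisor: 3425 ÷ 32 ≈ 107.031.
Standard quotas: Harke 13.164, Arden 4.980, Dorne 7.260, Carrow 5.709, Eskel 0.888.
Lower quotas: Harke 13, Arden 4, Dorne 7, Carrow 5, Eskel 0 (sum 29, leaving 3 seats).
Remainders in descending order: Arden 0.980, Eskel 0.888, Carrow 0.709, Dorne 0.260, Harke 0.164.
Largest remainders: Arden, Eskel, Carrow receive the extra seats.

Harke 13, Arden 5, Dorne 7, Carrow 6, Eskel 1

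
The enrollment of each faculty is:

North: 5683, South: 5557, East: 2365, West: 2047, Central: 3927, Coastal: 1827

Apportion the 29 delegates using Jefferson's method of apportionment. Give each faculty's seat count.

North: 8, South: 8, East: 3, West: 3, Central: 5, Coastal: 2

Standard divisor 21406/29 ≈ 738.138; standard quotas: North 7.699, South 7.528, East 3.204, West 2.773, Central 5.320, Coastal 2.475.
Rounding down gives 7, 7, 3, 2, 5, 2 = 26 seats, so the divisor must be adjusted.
With modified divisor 670: modified quotas North 8.482, South 8.294, East 3.530, West 3.055, Central 5.861, Coastal 2.727.
Rounding down: North 8, South 8, East 3, West 3, Central 5, Coastal 2 (total 29).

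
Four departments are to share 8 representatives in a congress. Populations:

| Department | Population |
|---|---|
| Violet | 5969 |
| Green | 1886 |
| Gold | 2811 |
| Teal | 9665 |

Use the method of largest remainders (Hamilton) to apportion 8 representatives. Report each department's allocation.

Violet 2; Green 1; Gold 1; Teal 4

Total 20331; standard divisor 20331/8 ≈ 2541.375.
Standard quotas: Violet 2.3487, Green 0.7421, Gold 1.1061, Teal 3.8031.
Lower quotas: Violet 2, Green 0, Gold 1, Teal 3 (sum 6, leaving 2 seats).
Remainders in descending order: Teal 0.8031, Green 0.7421, Violet 0.3487, Gold 0.1061.
Largest remainders: Teal, Green receive the extra seats.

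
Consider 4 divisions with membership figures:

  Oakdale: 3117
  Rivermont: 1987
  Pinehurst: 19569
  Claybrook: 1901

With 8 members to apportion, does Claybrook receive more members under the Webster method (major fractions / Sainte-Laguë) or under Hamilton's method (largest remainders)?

Webster

Webster: Oakdale 1, Rivermont 1, Pinehurst 5, Claybrook 1.
Hamilton: Oakdale 1, Rivermont 1, Pinehurst 6, Claybrook 0.
Claybrook gets 1 under Webster and 0 under Hamilton.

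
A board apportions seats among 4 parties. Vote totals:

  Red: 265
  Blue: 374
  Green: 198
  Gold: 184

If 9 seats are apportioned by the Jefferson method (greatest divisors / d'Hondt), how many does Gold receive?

Standard divisor 1021/9 ≈ 113.444; standard quotas: Red 2.336, Blue 3.297, Green 1.745, Gold 1.622.
Rounding down gives 2, 3, 1, 1 = 7 seats, so the divisor must be adjusted.
With modified divisor 93: modified quotas Red 2.849, Blue 4.022, Green 2.129, Gold 1.978.
Rounding down: Red 2, Blue 4, Green 2, Gold 1 (total 9).
Gold receives 1.

1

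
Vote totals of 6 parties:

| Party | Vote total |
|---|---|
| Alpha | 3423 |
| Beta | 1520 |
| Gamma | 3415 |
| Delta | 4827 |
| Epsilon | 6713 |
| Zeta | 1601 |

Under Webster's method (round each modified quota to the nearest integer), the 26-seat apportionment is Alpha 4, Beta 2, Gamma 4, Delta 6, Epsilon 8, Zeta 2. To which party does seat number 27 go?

Priority for the next seat is population ÷ (current seats + 0.5).
Priorities: Alpha 760.667, Beta 608.000, Gamma 758.889, Delta 742.615, Epsilon 789.765, Zeta 640.400.
Highest priority: Epsilon.

Epsilon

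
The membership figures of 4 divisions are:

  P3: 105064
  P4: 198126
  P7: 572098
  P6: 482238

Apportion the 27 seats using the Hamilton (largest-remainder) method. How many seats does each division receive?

The standard divisor is 1357526/27 ≈ 50278.741.
Standard quotas: P3 2.0896, P4 3.9406, P7 11.3785, P6 9.5913.
Lower quotas: P3 2, P4 3, P7 11, P6 9 (sum 25, leaving 2 seats).
Remainders in descending order: P4 0.9406, P6 0.5913, P7 0.3785, P3 0.0896.
Largest remainders: P4, P6 receive the extra seats.

P3=2, P4=4, P7=11, P6=10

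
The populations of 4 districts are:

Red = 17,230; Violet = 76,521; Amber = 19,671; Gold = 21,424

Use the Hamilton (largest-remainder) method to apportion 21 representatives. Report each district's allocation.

Standard divisor: 134846 ÷ 21 ≈ 6421.238.
Standard quotas: Red 2.6833, Violet 11.9169, Amber 3.0634, Gold 3.3364.
Lower quotas: Red 2, Violet 11, Amber 3, Gold 3 (sum 19, leaving 2 seats).
Remainders in descending order: Violet 0.9169, Red 0.6833, Gold 0.3364, Amber 0.0634.
Largest remainders: Violet, Red receive the extra seats.

Red 3, Violet 12, Amber 3, Gold 3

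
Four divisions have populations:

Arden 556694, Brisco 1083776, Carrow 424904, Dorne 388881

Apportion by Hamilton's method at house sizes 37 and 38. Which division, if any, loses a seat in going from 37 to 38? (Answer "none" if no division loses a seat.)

At 37 seats: Arden 8, Brisco 16, Carrow 7, Dorne 6.
At 38 seats: Arden 9, Brisco 17, Carrow 6, Dorne 6.
Carrow drops from 7 to 6.

Carrow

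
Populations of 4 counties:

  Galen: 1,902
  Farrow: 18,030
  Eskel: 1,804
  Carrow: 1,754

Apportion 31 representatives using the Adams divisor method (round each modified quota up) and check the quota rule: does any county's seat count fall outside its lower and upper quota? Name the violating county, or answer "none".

Farrow

Standard quotas: Galen 2.510, Farrow 23.794, Eskel 2.381, Carrow 2.315.
Adams allocation: Galen 3, Farrow 22, Eskel 3, Carrow 3.
Farrow has quota 23.794 (lower 23, upper 24) but receives 22 — outside the quota interval.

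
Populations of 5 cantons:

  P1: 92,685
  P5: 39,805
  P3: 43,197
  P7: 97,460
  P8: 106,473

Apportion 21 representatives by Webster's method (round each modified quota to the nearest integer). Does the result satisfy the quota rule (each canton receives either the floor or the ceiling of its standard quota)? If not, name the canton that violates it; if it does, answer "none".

none

Standard quotas: P1 5.127, P5 2.202, P3 2.390, P7 5.391, P8 5.890.
Webster allocation: P1 5, P5 2, P3 2, P7 6, P8 6.
Every allocation lies between the lower and upper quota.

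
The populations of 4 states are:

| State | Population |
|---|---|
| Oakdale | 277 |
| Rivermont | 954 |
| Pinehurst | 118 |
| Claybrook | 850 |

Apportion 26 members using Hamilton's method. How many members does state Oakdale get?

The standard divisor is 2199/26 ≈ 84.577.
Standard quotas: Oakdale 3.275, Rivermont 11.280, Pinehurst 1.395, Claybrook 10.050.
Lower quotas: Oakdale 3, Rivermont 11, Pinehurst 1, Claybrook 10 (sum 25, leaving 1 seat).
Remainders in descending order: Pinehurst 0.395, Rivermont 0.280, Oakdale 0.275, Claybrook 0.050.
The surplus seat goes to Pinehurst.
Oakdale receives 3.

3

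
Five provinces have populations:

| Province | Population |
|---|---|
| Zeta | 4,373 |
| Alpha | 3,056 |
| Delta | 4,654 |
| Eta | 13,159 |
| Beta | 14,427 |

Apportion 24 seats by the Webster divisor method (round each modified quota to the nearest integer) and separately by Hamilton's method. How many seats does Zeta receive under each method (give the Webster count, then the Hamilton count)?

3 and 2

Webster: Zeta 3, Alpha 2, Delta 3, Eta 8, Beta 8.
Hamilton: Zeta 2, Alpha 2, Delta 3, Eta 8, Beta 9.
Zeta gets 3 under Webster and 2 under Hamilton.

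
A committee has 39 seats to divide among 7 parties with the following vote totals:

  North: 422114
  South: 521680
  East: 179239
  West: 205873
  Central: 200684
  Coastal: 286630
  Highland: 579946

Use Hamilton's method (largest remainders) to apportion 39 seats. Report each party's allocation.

North 7; South 9; East 3; West 3; Central 3; Coastal 5; Highland 9

Total 2396166; standard divisor 2396166/39 ≈ 61440.154.
Standard quotas: North 6.8703, South 8.4909, East 2.9173, West 3.3508, Central 3.2663, Coastal 4.6652, Highland 9.4392.
Lower quotas: North 6, South 8, East 2, West 3, Central 3, Coastal 4, Highland 9 (sum 35, leaving 4 seats).
Remainders in descending order: East 0.9173, North 0.8703, Coastal 0.6652, South 0.4909, Highland 0.4392, West 0.3508, Central 0.2663.
The surplus seats go to East, North, Coastal, South.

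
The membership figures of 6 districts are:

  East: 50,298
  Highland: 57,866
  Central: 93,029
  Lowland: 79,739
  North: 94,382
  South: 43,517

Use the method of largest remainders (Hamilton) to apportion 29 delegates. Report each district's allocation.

East 3; Highland 4; Central 6; Lowland 6; North 7; South 3

Standard divisor: 418831 ÷ 29 ≈ 14442.448.
Standard quotas: East 3.4827, Highland 4.0067, Central 6.4414, Lowland 5.5212, North 6.5350, South 3.0131.
Lower quotas: East 3, Highland 4, Central 6, Lowland 5, North 6, South 3 (sum 27, leaving 2 seats).
Remainders in descending order: North 0.5350, Lowland 0.5212, East 0.4827, Central 0.4414, South 0.0131, Highland 0.0067.
The surplus seats go to North, Lowland.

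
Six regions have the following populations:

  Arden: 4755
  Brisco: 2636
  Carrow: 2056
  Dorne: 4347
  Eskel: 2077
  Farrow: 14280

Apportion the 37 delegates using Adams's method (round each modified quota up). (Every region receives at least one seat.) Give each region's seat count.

Standard divisor 30151/37 ≈ 814.892; standard quotas: Arden 5.835, Brisco 3.235, Carrow 2.523, Dorne 5.334, Eskel 2.549, Farrow 17.524.
Rounding up gives 6, 4, 3, 6, 3, 18 = 40 seats, so the divisor must be adjusted.
With modified divisor 890: modified quotas Arden 5.343, Brisco 2.962, Carrow 2.310, Dorne 4.884, Eskel 2.334, Farrow 16.045.
Rounding up: Arden 6, Brisco 3, Carrow 3, Dorne 5, Eskel 3, Farrow 17 (total 37).

Arden 6, Brisco 3, Carrow 3, Dorne 5, Eskel 3, Farrow 17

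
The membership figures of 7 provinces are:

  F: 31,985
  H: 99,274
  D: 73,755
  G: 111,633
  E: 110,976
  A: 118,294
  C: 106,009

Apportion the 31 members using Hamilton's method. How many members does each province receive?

The standard divisor is 651926/31 ≈ 21029.871.
Standard quotas: F 1.5209, H 4.7206, D 3.5072, G 5.3083, E 5.2771, A 5.6250, C 5.0409.
Lower quotas: F 1, H 4, D 3, G 5, E 5, A 5, C 5 (sum 28, leaving 3 seats).
Remainders in descending order: H 0.7206, A 0.6250, F 0.5209, D 0.5072, G 0.3083, E 0.2771, C 0.0409.
Largest remainders: H, A, F receive the extra seats.

F: 2; H: 5; D: 3; G: 5; E: 5; A: 6; C: 5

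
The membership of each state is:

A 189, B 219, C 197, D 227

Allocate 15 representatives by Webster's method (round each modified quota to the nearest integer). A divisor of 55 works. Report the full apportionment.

With modified divisor 55: modified quotas A 3.436, B 3.982, C 3.582, D 4.127.
Rounding to the nearest integer: A 3, B 4, C 4, D 4 (total 15).

A: 3; B: 4; C: 4; D: 4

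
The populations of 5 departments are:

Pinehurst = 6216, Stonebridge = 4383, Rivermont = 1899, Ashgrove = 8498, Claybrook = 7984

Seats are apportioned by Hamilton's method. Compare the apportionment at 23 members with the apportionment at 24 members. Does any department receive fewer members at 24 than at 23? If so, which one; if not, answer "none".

At 23 seats: Pinehurst 5, Stonebridge 3, Rivermont 2, Ashgrove 7, Claybrook 6.
At 24 seats: Pinehurst 5, Stonebridge 4, Rivermont 1, Ashgrove 7, Claybrook 7.
Rivermont drops from 2 to 1.

Rivermont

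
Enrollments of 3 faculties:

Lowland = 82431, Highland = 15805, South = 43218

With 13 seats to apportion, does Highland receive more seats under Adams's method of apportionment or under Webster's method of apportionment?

Adams: Lowland 7, Highland 2, South 4.
Webster: Lowland 8, Highland 1, South 4.
Highland gets 2 under Adams and 1 under Webster.

Adams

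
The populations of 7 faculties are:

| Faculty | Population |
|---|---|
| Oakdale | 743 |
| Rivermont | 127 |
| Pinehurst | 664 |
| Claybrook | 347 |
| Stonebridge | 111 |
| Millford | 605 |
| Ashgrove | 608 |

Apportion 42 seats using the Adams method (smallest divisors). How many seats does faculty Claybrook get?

5

Standard divisor 3205/42 ≈ 76.31; standard quotas: Oakdale 9.737, Rivermont 1.664, Pinehurst 8.701, Claybrook 4.547, Stonebridge 1.455, Millford 7.928, Ashgrove 7.968.
Rounding up gives 10, 2, 9, 5, 2, 8, 8 = 44 seats, so the divisor must be adjusted.
With modified divisor 85: modified quotas Oakdale 8.741, Rivermont 1.494, Pinehurst 7.812, Claybrook 4.082, Stonebridge 1.306, Millford 7.118, Ashgrove 7.153.
Rounding up: Oakdale 9, Rivermont 2, Pinehurst 8, Claybrook 5, Stonebridge 2, Millford 8, Ashgrove 8 (total 42).
Claybrook receives 5.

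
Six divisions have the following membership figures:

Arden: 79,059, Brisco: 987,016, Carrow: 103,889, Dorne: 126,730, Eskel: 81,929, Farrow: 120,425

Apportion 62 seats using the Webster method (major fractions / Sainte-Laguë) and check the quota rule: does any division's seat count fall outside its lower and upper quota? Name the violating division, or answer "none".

Standard quotas: Arden 3.270, Brisco 40.823, Carrow 4.297, Dorne 5.241, Eskel 3.389, Farrow 4.981.
Webster allocation: Arden 3, Brisco 42, Carrow 4, Dorne 5, Eskel 3, Farrow 5.
Brisco has quota 40.823 (lower 40, upper 41) but receives 42 — outside the quota interval.

Brisco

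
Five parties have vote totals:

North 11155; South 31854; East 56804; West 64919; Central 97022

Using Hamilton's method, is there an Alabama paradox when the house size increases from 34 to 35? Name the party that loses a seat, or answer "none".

At 34 seats: North 2, South 4, East 7, West 8, Central 13.
At 35 seats: North 1, South 4, East 8, West 9, Central 13.
North drops from 2 to 1.

North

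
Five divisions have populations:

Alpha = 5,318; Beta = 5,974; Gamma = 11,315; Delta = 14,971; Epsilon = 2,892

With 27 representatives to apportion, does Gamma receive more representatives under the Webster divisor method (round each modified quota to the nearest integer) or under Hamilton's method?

Webster: Alpha 4, Beta 4, Gamma 7, Delta 10, Epsilon 2.
Hamilton: Alpha 3, Beta 4, Gamma 8, Delta 10, Epsilon 2.
Gamma gets 7 under Webster and 8 under Hamilton.

Hamilton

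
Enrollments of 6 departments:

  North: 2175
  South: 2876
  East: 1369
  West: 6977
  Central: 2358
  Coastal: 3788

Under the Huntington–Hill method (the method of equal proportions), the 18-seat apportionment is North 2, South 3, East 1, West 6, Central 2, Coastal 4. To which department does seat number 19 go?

Priority for the next seat is population ÷ (√(s·(s+1))).
Priorities: North 887.940, South 830.230, East 968.029, West 1076.574, Central 962.649, Coastal 847.023.
Highest priority: West.

West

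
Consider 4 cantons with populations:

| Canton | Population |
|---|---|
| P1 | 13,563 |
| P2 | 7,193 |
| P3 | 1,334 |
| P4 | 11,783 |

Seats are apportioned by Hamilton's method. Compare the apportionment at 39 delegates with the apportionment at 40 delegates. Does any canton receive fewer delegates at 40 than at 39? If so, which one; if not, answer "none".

At 39 seats: P1 16, P2 8, P3 1, P4 14.
At 40 seats: P1 16, P2 8, P3 2, P4 14.
No canton's allocation decreased.

none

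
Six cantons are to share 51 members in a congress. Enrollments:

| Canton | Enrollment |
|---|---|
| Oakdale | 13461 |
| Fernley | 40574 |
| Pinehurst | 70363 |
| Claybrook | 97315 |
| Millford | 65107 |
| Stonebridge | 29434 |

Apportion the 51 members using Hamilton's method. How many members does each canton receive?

Oakdale 2, Fernley 7, Pinehurst 11, Claybrook 16, Millford 10, Stonebridge 5

Standard divisor: 316254 ÷ 51 ≈ 6201.059.
Standard quotas: Oakdale 2.1708, Fernley 6.5431, Pinehurst 11.3469, Claybrook 15.6933, Millford 10.4993, Stonebridge 4.7466.
Lower quotas: Oakdale 2, Fernley 6, Pinehurst 11, Claybrook 15, Millford 10, Stonebridge 4 (sum 48, leaving 3 seats).
Remainders in descending order: Stonebridge 0.7466, Claybrook 0.6933, Fernley 0.5431, Millford 0.4993, Pinehurst 0.3469, Oakdale 0.1708.
Largest remainders: Stonebridge, Claybrook, Fernley receive the extra seats.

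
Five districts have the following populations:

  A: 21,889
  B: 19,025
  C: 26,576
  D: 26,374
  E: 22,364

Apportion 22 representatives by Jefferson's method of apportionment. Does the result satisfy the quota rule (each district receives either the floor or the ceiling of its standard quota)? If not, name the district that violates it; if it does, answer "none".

none

Standard quotas: A 4.143, B 3.601, C 5.030, D 4.992, E 4.233.
Jefferson allocation: A 4, B 4, C 5, D 5, E 4.
Every allocation lies between the lower and upper quota.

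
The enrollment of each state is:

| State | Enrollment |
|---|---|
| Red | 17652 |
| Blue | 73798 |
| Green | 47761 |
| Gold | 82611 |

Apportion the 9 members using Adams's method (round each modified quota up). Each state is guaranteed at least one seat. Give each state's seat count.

Standard divisor 221822/9 ≈ 24646.889; standard quotas: Red 0.716, Blue 2.994, Green 1.938, Gold 3.352.
Rounding up gives 1, 3, 2, 4 = 10 seats, so the divisor must be adjusted.
With modified divisor 32200: modified quotas Red 0.548, Blue 2.292, Green 1.483, Gold 2.566.
Rounding up: Red 1, Blue 3, Green 2, Gold 3 (total 9).

Red 1; Blue 3; Green 2; Gold 3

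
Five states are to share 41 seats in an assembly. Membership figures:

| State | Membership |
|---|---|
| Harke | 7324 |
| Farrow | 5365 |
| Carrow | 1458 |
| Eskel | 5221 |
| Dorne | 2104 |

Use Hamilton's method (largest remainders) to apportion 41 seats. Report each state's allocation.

The standard divisor is 21472/41 ≈ 523.707.
Standard quotas: Harke 13.9849, Farrow 10.2443, Carrow 2.7840, Eskel 9.9693, Dorne 4.0175.
Lower quotas: Harke 13, Farrow 10, Carrow 2, Eskel 9, Dorne 4 (sum 38, leaving 3 seats).
Remainders in descending order: Harke 0.9849, Eskel 0.9693, Carrow 0.7840, Farrow 0.2443, Dorne 0.0175.
Largest remainders: Harke, Eskel, Carrow receive the extra seats.

Harke 14; Farrow 10; Carrow 3; Eskel 10; Dorne 4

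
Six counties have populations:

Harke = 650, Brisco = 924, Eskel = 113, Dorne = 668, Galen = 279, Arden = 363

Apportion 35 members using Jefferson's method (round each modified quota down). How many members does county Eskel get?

Standard divisor 2997/35 ≈ 85.629; standard quotas: Harke 7.591, Brisco 10.791, Eskel 1.320, Dorne 7.801, Galen 3.258, Arden 4.239.
Rounding down gives 7, 10, 1, 7, 3, 4 = 32 seats, so the divisor must be adjusted.
With modified divisor 80: modified quotas Harke 8.125, Brisco 11.550, Eskel 1.413, Dorne 8.350, Galen 3.487, Arden 4.537.
Rounding down: Harke 8, Brisco 11, Eskel 1, Dorne 8, Galen 3, Arden 4 (total 35).
Eskel receives 1.

1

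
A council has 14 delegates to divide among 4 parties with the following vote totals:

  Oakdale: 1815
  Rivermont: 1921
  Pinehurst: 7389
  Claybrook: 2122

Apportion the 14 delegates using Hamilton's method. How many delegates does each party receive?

Total 13247; standard divisor 13247/14 ≈ 946.214.
Standard quotas: Oakdale 1.9182, Rivermont 2.0302, Pinehurst 7.8090, Claybrook 2.2426.
Lower quotas: Oakdale 1, Rivermont 2, Pinehurst 7, Claybrook 2 (sum 12, leaving 2 seats).
Remainders in descending order: Oakdale 0.9182, Pinehurst 0.8090, Claybrook 0.2426, Rivermont 0.0302.
The surplus seats go to Oakdale, Pinehurst.

Oakdale: 2, Rivermont: 2, Pinehurst: 8, Claybrook: 2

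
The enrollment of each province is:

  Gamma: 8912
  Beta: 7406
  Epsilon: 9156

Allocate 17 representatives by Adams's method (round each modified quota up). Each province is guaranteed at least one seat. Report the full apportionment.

Standard divisor 25474/17 ≈ 1498.471; standard quotas: Gamma 5.947, Beta 4.942, Epsilon 6.110.
Rounding up gives 6, 5, 7 = 18 seats, so the divisor must be adjusted.
With modified divisor 1700: modified quotas Gamma 5.242, Beta 4.356, Epsilon 5.386.
Rounding up: Gamma 6, Beta 5, Epsilon 6 (total 17).

Gamma 6; Beta 5; Epsilon 6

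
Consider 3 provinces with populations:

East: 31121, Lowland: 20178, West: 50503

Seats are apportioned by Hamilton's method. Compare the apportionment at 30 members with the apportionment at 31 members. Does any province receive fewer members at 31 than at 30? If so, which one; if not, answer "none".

none

At 30 seats: East 9, Lowland 6, West 15.
At 31 seats: East 10, Lowland 6, West 15.
No province's allocation decreased.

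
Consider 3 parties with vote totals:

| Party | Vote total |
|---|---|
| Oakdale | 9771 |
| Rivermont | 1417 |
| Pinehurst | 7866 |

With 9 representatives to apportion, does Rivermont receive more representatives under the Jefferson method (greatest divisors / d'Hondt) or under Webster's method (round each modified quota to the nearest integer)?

Jefferson: Oakdale 5, Rivermont 0, Pinehurst 4.
Webster: Oakdale 4, Rivermont 1, Pinehurst 4.
Rivermont gets 0 under Jefferson and 1 under Webster.

Webster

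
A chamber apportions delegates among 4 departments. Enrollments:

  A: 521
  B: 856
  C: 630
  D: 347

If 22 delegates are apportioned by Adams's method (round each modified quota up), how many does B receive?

8

Standard divisor 2354/22 ≈ 107; standard quotas: A 4.869, B 8.000, C 5.888, D 3.243.
Rounding up gives 5, 8, 6, 4 = 23 seats, so the divisor must be adjusted.
With modified divisor 120: modified quotas A 4.342, B 7.133, C 5.250, D 2.892.
Rounding up: A 5, B 8, C 6, D 3 (total 22).
B receives 8.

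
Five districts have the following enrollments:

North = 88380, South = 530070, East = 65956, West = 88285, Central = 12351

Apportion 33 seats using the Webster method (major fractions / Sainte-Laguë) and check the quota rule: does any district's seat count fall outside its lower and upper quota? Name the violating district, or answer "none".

Standard quotas: North 3.715, South 22.282, East 2.773, West 3.711, Central 0.519.
Webster allocation: North 4, South 21, East 3, West 4, Central 1.
South has quota 22.282 (lower 22, upper 23) but receives 21 — outside the quota interval.

South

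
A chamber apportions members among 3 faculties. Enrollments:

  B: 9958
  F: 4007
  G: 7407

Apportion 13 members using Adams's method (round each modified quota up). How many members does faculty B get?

Standard divisor 21372/13 ≈ 1644; standard quotas: B 6.057, F 2.437, G 4.505.
Rounding up gives 7, 3, 5 = 15 seats, so the divisor must be adjusted.
With modified divisor 1900: modified quotas B 5.241, F 2.109, G 3.898.
Rounding up: B 6, F 3, G 4 (total 13).
B receives 6.

6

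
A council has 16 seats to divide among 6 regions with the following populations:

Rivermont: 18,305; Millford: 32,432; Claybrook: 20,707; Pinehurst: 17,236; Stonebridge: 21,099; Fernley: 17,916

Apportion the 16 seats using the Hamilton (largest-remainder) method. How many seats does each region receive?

Standard divisor: 127695 ÷ 16 ≈ 7980.938.
Standard quotas: Rivermont 2.2936, Millford 4.0637, Claybrook 2.5946, Pinehurst 2.1596, Stonebridge 2.6437, Fernley 2.2448.
Lower quotas: Rivermont 2, Millford 4, Claybrook 2, Pinehurst 2, Stonebridge 2, Fernley 2 (sum 14, leaving 2 seats).
Remainders in descending order: Stonebridge 0.6437, Claybrook 0.5946, Rivermont 0.2936, Fernley 0.2448, Pinehurst 0.1596, Millford 0.0637.
Largest remainders: Stonebridge, Claybrook receive the extra seats.

Rivermont 2, Millford 4, Claybrook 3, Pinehurst 2, Stonebridge 3, Fernley 2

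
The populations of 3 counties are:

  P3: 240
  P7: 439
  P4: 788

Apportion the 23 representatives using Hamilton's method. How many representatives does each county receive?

P3 4, P7 7, P4 12

Standard divisor: 1467 ÷ 23 ≈ 63.783.
Standard quotas: P3 3.763, P7 6.883, P4 12.354.
Lower quotas: P3 3, P7 6, P4 12 (sum 21, leaving 2 seats).
Remainders in descending order: P7 0.883, P3 0.763, P4 0.354.
Largest remainders: P7, P3 receive the extra seats.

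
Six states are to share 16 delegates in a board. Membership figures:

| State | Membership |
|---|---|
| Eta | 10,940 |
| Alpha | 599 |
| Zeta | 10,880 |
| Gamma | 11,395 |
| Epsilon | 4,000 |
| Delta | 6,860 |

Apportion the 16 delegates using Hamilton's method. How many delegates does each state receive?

Standard divisor: 44674 ÷ 16 ≈ 2792.125.
Standard quotas: Eta 3.9182, Alpha 0.2145, Zeta 3.8967, Gamma 4.0811, Epsilon 1.4326, Delta 2.4569.
Lower quotas: Eta 3, Alpha 0, Zeta 3, Gamma 4, Epsilon 1, Delta 2 (sum 13, leaving 3 seats).
Remainders in descending order: Eta 0.9182, Zeta 0.8967, Delta 0.4569, Epsilon 0.4326, Alpha 0.2145, Gamma 0.0811.
Largest remainders: Eta, Zeta, Delta receive the extra seats.

Eta 4, Alpha 0, Zeta 4, Gamma 4, Epsilon 1, Delta 3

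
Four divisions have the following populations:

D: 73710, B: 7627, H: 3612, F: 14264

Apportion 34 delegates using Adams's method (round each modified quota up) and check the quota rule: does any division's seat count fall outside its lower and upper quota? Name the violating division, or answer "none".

Standard quotas: D 25.260, B 2.614, H 1.238, F 4.888.
Adams allocation: D 24, B 3, H 2, F 5.
D has quota 25.260 (lower 25, upper 26) but receives 24 — outside the quota interval.

D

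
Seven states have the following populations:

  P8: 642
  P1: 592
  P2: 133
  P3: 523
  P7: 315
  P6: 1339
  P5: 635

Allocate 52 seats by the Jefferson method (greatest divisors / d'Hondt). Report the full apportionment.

Standard divisor 4179/52 ≈ 80.365; standard quotas: P8 7.989, P1 7.366, P2 1.655, P3 6.508, P7 3.920, P6 16.661, P5 7.901.
Rounding down gives 7, 7, 1, 6, 3, 16, 7 = 47 seats, so the divisor must be adjusted.
With modified divisor 74.49: modified quotas P8 8.619, P1 7.947, P2 1.785, P3 7.021, P7 4.229, P6 17.976, P5 8.525.
Rounding down: P8 8, P1 7, P2 1, P3 7, P7 4, P6 17, P5 8 (total 52).

P8 8, P1 7, P2 1, P3 7, P7 4, P6 17, P5 8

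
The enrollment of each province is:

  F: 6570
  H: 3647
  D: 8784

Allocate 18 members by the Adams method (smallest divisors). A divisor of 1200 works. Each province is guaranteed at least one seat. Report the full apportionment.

F: 6, H: 4, D: 8

With modified divisor 1200: modified quotas F 5.475, H 3.039, D 7.320.
Rounding up: F 6, H 4, D 8 (total 18).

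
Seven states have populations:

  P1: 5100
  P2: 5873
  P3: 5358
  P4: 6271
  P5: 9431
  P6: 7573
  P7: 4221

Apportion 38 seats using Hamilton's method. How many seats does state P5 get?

8

Total 43827; standard divisor 43827/38 ≈ 1153.342.
Standard quotas: P1 4.4219, P2 5.0922, P3 4.6456, P4 5.4372, P5 8.1771, P6 6.5661, P7 3.6598.
Lower quotas: P1 4, P2 5, P3 4, P4 5, P5 8, P6 6, P7 3 (sum 35, leaving 3 seats).
Remainders in descending order: P7 0.6598, P3 0.6456, P6 0.5661, P4 0.4372, P1 0.4219, P5 0.1771, P2 0.0922.
Largest remainders: P7, P3, P6 receive the extra seats.
P5 receives 8.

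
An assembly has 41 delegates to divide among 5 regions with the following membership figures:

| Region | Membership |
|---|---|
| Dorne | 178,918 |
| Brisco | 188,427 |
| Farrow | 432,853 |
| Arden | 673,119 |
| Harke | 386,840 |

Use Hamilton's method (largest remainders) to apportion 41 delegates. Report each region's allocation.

Dorne 4, Brisco 4, Farrow 10, Arden 15, Harke 8

Standard divisor: 1860157 ÷ 41 ≈ 45369.683.
Standard quotas: Dorne 3.9436, Brisco 4.1531, Farrow 9.5406, Arden 14.8363, Harke 8.5264.
Lower quotas: Dorne 3, Brisco 4, Farrow 9, Arden 14, Harke 8 (sum 38, leaving 3 seats).
Remainders in descending order: Dorne 0.9436, Arden 0.8363, Farrow 0.5406, Harke 0.5264, Brisco 0.1531.
Largest remainders: Dorne, Arden, Farrow receive the extra seats.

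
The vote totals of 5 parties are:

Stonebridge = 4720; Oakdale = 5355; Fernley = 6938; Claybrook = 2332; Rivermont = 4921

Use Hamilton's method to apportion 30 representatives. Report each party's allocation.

Stonebridge 6; Oakdale 7; Fernley 8; Claybrook 3; Rivermont 6

Total 24266; standard divisor 24266/30 ≈ 808.867.
Standard quotas: Stonebridge 5.8353, Oakdale 6.6204, Fernley 8.5774, Claybrook 2.8830, Rivermont 6.0838.
Lower quotas: Stonebridge 5, Oakdale 6, Fernley 8, Claybrook 2, Rivermont 6 (sum 27, leaving 3 seats).
Remainders in descending order: Claybrook 0.8830, Stonebridge 0.8353, Oakdale 0.6204, Fernley 0.5774, Rivermont 0.0838.
Largest remainders: Claybrook, Stonebridge, Oakdale receive the extra seats.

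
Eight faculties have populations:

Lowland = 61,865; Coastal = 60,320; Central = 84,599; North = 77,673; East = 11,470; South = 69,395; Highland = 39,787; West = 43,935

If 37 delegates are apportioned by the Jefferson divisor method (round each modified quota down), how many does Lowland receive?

5

Standard divisor 449044/37 ≈ 12136.324; standard quotas: Lowland 5.098, Coastal 4.970, Central 6.971, North 6.400, East 0.945, South 5.718, Highland 3.278, West 3.620.
Rounding down gives 5, 4, 6, 6, 0, 5, 3, 3 = 32 seats, so the divisor must be adjusted.
With modified divisor 11040: modified quotas Lowland 5.604, Coastal 5.464, Central 7.663, North 7.036, East 1.039, South 6.286, Highland 3.604, West 3.980.
Rounding down: Lowland 5, Coastal 5, Central 7, North 7, East 1, South 6, Highland 3, West 3 (total 37).
Lowland receives 5.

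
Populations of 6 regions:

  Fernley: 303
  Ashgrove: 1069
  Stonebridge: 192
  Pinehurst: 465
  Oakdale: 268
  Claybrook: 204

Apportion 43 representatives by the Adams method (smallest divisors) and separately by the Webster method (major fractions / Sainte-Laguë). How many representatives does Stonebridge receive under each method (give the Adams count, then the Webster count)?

Adams: Fernley 5, Ashgrove 17, Stonebridge 4, Pinehurst 8, Oakdale 5, Claybrook 4.
Webster: Fernley 5, Ashgrove 18, Stonebridge 3, Pinehurst 8, Oakdale 5, Claybrook 4.
Stonebridge gets 4 under Adams and 3 under Webster.

4 and 3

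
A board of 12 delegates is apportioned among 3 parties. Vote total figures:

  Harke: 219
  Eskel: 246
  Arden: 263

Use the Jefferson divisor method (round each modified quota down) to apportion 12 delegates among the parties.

Standard divisor 728/12 ≈ 60.667; standard quotas: Harke 3.610, Eskel 4.055, Arden 4.335.
Rounding down gives 3, 4, 4 = 11 seats, so the divisor must be adjusted.
With modified divisor 54: modified quotas Harke 4.056, Eskel 4.556, Arden 4.870.
Rounding down: Harke 4, Eskel 4, Arden 4 (total 12).

Harke=4, Eskel=4, Arden=4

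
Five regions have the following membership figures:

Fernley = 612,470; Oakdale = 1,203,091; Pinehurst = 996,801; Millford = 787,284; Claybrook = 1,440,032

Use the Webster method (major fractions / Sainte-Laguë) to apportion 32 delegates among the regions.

Fernley=4, Oakdale=8, Pinehurst=6, Millford=5, Claybrook=9

Standard divisor 5039678/32 ≈ 157489.938; standard quotas: Fernley 3.889, Oakdale 7.639, Pinehurst 6.329, Millford 4.999, Claybrook 9.144.
Rounding to the nearest integer gives Fernley 4, Oakdale 8, Pinehurst 6, Millford 5, Claybrook 9 — total 32, matching the house size, so no adjustment is needed.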